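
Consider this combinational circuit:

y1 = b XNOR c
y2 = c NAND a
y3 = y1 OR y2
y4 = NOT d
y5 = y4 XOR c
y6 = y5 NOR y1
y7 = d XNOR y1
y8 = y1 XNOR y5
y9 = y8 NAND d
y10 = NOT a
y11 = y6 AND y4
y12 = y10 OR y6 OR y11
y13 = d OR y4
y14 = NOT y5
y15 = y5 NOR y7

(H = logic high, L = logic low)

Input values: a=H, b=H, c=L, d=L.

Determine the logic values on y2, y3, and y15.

y2 = H, y3 = H, y15 = L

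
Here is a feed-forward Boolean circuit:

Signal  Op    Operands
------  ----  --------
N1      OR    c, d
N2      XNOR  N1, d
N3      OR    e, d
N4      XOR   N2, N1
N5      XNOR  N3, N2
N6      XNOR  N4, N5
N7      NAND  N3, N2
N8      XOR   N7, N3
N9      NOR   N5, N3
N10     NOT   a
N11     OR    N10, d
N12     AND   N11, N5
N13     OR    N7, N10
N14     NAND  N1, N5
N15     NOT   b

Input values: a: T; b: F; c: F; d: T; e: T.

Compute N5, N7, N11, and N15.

N5 = T, N7 = F, N11 = T, N15 = T

N1 = c OR d = F OR T = T
N2 = N1 XNOR d = T XNOR T = T
N3 = e OR d = T OR T = T
N5 = N3 XNOR N2 = T XNOR T = T
N7 = N3 NAND N2 = T NAND T = F
N10 = NOT a = NOT T = F
N11 = N10 OR d = F OR T = T
N15 = NOT b = NOT F = T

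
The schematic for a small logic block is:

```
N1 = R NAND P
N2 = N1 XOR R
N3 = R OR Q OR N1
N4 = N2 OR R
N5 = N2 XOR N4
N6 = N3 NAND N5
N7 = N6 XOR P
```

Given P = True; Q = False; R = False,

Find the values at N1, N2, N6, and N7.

N1 = True; N2 = True; N6 = True; N7 = False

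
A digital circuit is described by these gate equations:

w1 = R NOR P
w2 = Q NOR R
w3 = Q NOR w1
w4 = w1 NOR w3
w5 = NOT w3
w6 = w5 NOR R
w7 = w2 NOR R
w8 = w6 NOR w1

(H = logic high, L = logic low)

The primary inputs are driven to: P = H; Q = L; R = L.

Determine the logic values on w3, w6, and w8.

w3 = H; w6 = H; w8 = L

w1 = R NOR P = L NOR H = L
w3 = Q NOR w1 = L NOR L = H
w5 = NOT w3 = NOT H = L
w6 = w5 NOR R = L NOR L = H
w8 = w6 NOR w1 = H NOR L = L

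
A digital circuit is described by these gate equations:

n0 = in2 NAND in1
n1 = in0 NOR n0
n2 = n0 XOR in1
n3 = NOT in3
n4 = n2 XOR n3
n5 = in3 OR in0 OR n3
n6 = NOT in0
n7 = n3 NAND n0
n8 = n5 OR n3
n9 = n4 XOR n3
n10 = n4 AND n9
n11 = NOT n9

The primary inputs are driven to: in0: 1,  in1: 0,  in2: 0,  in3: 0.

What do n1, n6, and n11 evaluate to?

n1 = 0  n6 = 0  n11 = 0

n0 = in2 NAND in1 = 0 NAND 0 = 1
n1 = in0 NOR n0 = 1 NOR 1 = 0
n2 = n0 XOR in1 = 1 XOR 0 = 1
n3 = NOT in3 = NOT 0 = 1
n4 = n2 XOR n3 = 1 XOR 1 = 0
n6 = NOT in0 = NOT 1 = 0
n9 = n4 XOR n3 = 0 XOR 1 = 1
n11 = NOT n9 = NOT 1 = 0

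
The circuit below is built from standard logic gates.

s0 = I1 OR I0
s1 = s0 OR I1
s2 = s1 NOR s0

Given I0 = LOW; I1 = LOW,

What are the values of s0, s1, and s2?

s0 = I1 OR I0 = LOW OR LOW = LOW
s1 = s0 OR I1 = LOW OR LOW = LOW
s2 = s1 NOR s0 = LOW NOR LOW = HIGH

s0 = LOW  s1 = LOW  s2 = HIGH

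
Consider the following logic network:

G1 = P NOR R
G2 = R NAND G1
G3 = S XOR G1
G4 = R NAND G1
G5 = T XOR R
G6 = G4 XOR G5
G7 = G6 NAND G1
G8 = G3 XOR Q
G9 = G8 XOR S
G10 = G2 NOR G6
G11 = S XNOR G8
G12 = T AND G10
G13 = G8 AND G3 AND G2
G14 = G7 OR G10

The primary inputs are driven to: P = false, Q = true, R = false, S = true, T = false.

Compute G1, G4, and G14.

G1 = true, G4 = true, G14 = false

G1 = P NOR R = false NOR false = true
G2 = R NAND G1 = false NAND true = true
G4 = R NAND G1 = false NAND true = true
G5 = T XOR R = false XOR false = false
G6 = G4 XOR G5 = true XOR false = true
G7 = G6 NAND G1 = true NAND true = false
G10 = G2 NOR G6 = true NOR true = false
G14 = G7 OR G10 = false OR false = false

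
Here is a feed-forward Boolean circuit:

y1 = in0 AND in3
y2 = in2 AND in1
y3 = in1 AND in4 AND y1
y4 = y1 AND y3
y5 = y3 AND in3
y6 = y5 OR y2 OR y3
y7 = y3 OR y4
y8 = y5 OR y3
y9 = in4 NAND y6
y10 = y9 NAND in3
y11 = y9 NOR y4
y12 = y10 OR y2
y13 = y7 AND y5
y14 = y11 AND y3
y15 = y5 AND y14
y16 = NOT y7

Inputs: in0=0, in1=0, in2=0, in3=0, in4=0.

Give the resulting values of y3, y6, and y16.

y3 = 0, y6 = 0, y16 = 1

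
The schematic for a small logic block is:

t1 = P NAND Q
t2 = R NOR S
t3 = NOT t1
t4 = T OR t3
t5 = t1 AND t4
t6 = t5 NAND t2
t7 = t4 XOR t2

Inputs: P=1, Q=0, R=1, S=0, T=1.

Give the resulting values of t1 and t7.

t1 = P NAND Q = 1 NAND 0 = 1
t2 = R NOR S = 1 NOR 0 = 0
t3 = NOT t1 = NOT 1 = 0
t4 = T OR t3 = 1 OR 0 = 1
t7 = t4 XOR t2 = 1 XOR 0 = 1

t1 = 1, t7 = 1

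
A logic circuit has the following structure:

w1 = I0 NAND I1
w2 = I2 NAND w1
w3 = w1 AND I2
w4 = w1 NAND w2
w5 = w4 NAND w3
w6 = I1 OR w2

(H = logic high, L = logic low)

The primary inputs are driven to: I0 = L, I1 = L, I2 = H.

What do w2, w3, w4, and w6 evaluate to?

w2 = L, w3 = H, w4 = H, w6 = L

w1 = I0 NAND I1 = L NAND L = H
w2 = I2 NAND w1 = H NAND H = L
w3 = w1 AND I2 = H AND H = H
w4 = w1 NAND w2 = H NAND L = H
w6 = I1 OR w2 = L OR L = L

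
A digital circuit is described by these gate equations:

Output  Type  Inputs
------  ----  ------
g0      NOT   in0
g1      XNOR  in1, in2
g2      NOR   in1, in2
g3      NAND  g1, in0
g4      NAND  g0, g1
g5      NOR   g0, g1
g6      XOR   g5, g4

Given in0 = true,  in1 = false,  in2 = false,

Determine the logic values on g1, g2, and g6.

g0 = NOT in0 = NOT true = false
g1 = in1 XNOR in2 = false XNOR false = true
g2 = in1 NOR in2 = false NOR false = true
g4 = g0 NAND g1 = false NAND true = true
g5 = g0 NOR g1 = false NOR true = false
g6 = g5 XOR g4 = false XOR true = true

g1 = true, g2 = true, g6 = true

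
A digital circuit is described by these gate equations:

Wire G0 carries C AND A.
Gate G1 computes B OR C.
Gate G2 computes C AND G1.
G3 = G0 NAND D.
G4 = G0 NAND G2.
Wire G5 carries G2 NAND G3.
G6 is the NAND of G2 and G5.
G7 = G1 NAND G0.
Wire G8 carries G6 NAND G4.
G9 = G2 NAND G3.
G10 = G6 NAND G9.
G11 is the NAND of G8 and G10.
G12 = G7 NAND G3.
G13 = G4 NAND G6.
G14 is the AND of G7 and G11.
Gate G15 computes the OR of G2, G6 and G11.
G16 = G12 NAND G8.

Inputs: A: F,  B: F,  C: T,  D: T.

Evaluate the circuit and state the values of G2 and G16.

G2 = T, G16 = T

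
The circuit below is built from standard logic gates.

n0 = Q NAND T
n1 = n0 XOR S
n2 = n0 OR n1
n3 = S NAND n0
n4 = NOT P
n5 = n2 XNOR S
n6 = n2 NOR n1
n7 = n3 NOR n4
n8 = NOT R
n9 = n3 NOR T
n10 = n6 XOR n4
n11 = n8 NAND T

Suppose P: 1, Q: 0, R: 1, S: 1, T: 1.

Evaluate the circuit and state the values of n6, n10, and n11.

n6 = 0, n10 = 0, n11 = 1

n0 = Q NAND T = 0 NAND 1 = 1
n1 = n0 XOR S = 1 XOR 1 = 0
n2 = n0 OR n1 = 1 OR 0 = 1
n4 = NOT P = NOT 1 = 0
n6 = n2 NOR n1 = 1 NOR 0 = 0
n8 = NOT R = NOT 1 = 0
n10 = n6 XOR n4 = 0 XOR 0 = 0
n11 = n8 NAND T = 0 NAND 1 = 1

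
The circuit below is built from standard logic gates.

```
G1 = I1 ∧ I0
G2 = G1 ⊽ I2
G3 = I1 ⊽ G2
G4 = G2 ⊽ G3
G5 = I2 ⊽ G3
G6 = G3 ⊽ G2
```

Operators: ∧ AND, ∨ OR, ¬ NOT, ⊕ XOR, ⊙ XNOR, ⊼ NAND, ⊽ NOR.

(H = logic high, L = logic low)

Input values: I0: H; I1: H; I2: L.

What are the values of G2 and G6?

G1 = I1 AND I0 = H AND H = H
G2 = G1 NOR I2 = H NOR L = L
G3 = I1 NOR G2 = H NOR L = L
G6 = G3 NOR G2 = L NOR L = H

G2 = L; G6 = H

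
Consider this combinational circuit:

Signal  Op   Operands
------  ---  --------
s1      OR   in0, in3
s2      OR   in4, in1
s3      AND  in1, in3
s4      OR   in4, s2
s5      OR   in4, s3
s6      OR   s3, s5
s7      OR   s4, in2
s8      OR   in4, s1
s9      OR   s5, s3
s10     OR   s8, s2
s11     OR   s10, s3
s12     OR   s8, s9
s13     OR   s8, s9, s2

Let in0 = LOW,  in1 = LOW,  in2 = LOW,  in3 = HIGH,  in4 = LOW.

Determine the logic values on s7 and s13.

s1 = in0 OR in3 = LOW OR HIGH = HIGH
s2 = in4 OR in1 = LOW OR LOW = LOW
s3 = in1 AND in3 = LOW AND HIGH = LOW
s4 = in4 OR s2 = LOW OR LOW = LOW
s5 = in4 OR s3 = LOW OR LOW = LOW
s7 = s4 OR in2 = LOW OR LOW = LOW
s8 = in4 OR s1 = LOW OR HIGH = HIGH
s9 = s5 OR s3 = LOW OR LOW = LOW
s13 = s8 OR s9 OR s2 = HIGH OR LOW OR LOW = HIGH

s7 = LOW, s13 = HIGH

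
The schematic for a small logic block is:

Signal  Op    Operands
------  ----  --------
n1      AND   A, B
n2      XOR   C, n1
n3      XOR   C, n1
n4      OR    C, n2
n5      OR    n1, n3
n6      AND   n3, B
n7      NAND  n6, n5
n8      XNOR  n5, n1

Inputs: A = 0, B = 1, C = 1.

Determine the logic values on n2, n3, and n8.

n1 = A AND B = 0 AND 1 = 0
n2 = C XOR n1 = 1 XOR 0 = 1
n3 = C XOR n1 = 1 XOR 0 = 1
n5 = n1 OR n3 = 0 OR 1 = 1
n8 = n5 XNOR n1 = 1 XNOR 0 = 0

n2 = 1  n3 = 1  n8 = 0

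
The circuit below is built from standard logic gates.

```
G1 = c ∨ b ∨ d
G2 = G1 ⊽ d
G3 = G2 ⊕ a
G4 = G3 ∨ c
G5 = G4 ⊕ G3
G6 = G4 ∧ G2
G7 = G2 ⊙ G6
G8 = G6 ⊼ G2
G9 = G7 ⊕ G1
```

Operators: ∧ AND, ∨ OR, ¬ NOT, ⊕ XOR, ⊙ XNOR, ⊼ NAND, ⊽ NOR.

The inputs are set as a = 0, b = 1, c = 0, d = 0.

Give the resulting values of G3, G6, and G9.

G3 = 0  G6 = 0  G9 = 0

G1 = c OR b OR d = 0 OR 1 OR 0 = 1
G2 = G1 NOR d = 1 NOR 0 = 0
G3 = G2 XOR a = 0 XOR 0 = 0
G4 = G3 OR c = 0 OR 0 = 0
G6 = G4 AND G2 = 0 AND 0 = 0
G7 = G2 XNOR G6 = 0 XNOR 0 = 1
G9 = G7 XOR G1 = 1 XOR 1 = 0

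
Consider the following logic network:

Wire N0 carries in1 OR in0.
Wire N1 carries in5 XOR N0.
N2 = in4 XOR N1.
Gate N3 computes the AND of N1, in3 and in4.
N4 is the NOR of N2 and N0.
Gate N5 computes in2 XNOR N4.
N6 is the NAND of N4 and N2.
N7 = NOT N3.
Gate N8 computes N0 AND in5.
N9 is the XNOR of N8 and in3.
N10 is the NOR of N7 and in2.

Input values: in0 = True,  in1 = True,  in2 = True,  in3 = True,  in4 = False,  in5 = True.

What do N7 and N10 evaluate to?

N7 = True, N10 = False

N0 = in1 OR in0 = True OR True = True
N1 = in5 XOR N0 = True XOR True = False
N3 = N1 AND in3 AND in4 = False AND True AND False = False
N7 = NOT N3 = NOT False = True
N10 = N7 NOR in2 = True NOR True = False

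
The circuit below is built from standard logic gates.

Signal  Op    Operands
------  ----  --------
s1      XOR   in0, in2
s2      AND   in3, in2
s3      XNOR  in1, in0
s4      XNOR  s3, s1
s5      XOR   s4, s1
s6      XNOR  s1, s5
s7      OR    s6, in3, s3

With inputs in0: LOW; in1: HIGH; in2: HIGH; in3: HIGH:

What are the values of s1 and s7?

s1 = in0 XOR in2 = LOW XOR HIGH = HIGH
s3 = in1 XNOR in0 = HIGH XNOR LOW = LOW
s4 = s3 XNOR s1 = LOW XNOR HIGH = LOW
s5 = s4 XOR s1 = LOW XOR HIGH = HIGH
s6 = s1 XNOR s5 = HIGH XNOR HIGH = HIGH
s7 = s6 OR in3 OR s3 = HIGH OR HIGH OR LOW = HIGH

s1 = HIGH  s7 = HIGH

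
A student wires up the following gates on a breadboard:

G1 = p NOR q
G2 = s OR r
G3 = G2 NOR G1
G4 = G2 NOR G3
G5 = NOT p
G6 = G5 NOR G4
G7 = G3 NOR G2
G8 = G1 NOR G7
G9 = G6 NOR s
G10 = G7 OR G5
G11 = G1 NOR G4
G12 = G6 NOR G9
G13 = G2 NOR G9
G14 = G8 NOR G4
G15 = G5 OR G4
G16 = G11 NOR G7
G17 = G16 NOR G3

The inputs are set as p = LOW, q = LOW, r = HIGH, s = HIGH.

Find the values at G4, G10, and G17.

G1 = p NOR q = LOW NOR LOW = HIGH
G2 = s OR r = HIGH OR HIGH = HIGH
G3 = G2 NOR G1 = HIGH NOR HIGH = LOW
G4 = G2 NOR G3 = HIGH NOR LOW = LOW
G5 = NOT p = NOT LOW = HIGH
G7 = G3 NOR G2 = LOW NOR HIGH = LOW
G10 = G7 OR G5 = LOW OR HIGH = HIGH
G11 = G1 NOR G4 = HIGH NOR LOW = LOW
G16 = G11 NOR G7 = LOW NOR LOW = HIGH
G17 = G16 NOR G3 = HIGH NOR LOW = LOW

G4 = LOW, G10 = HIGH, G17 = LOW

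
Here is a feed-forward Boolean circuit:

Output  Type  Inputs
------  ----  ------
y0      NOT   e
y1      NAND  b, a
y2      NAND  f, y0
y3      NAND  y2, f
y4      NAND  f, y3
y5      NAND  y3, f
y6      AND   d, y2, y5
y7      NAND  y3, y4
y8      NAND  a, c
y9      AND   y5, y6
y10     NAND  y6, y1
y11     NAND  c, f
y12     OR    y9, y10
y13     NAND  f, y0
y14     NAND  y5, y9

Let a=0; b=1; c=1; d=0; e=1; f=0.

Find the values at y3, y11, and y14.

y3 = 1, y11 = 1, y14 = 1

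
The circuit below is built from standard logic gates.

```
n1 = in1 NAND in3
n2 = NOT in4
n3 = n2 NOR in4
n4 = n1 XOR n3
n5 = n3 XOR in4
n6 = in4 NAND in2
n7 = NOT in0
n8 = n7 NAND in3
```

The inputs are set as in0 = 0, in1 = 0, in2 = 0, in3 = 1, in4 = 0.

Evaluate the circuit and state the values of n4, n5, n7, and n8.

n1 = in1 NAND in3 = 0 NAND 1 = 1
n2 = NOT in4 = NOT 0 = 1
n3 = n2 NOR in4 = 1 NOR 0 = 0
n4 = n1 XOR n3 = 1 XOR 0 = 1
n5 = n3 XOR in4 = 0 XOR 0 = 0
n7 = NOT in0 = NOT 0 = 1
n8 = n7 NAND in3 = 1 NAND 1 = 0

n4 = 1, n5 = 0, n7 = 1, n8 = 0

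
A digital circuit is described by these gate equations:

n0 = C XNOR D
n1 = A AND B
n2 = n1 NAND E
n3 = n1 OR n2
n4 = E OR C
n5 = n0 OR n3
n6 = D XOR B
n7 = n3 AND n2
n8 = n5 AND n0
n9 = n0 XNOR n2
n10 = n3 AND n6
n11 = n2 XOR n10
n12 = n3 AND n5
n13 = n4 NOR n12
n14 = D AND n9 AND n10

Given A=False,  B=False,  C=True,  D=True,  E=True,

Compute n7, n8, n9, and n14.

n7 = True, n8 = True, n9 = True, n14 = True

n0 = C XNOR D = True XNOR True = True
n1 = A AND B = False AND False = False
n2 = n1 NAND E = False NAND True = True
n3 = n1 OR n2 = False OR True = True
n5 = n0 OR n3 = True OR True = True
n6 = D XOR B = True XOR False = True
n7 = n3 AND n2 = True AND True = True
n8 = n5 AND n0 = True AND True = True
n9 = n0 XNOR n2 = True XNOR True = True
n10 = n3 AND n6 = True AND True = True
n14 = D AND n9 AND n10 = True AND True AND True = True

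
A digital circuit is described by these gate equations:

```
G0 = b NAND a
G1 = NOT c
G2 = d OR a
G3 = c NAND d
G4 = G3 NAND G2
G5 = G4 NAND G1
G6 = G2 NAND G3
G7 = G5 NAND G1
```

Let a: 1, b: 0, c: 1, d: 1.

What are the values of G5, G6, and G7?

G1 = NOT c = NOT 1 = 0
G2 = d OR a = 1 OR 1 = 1
G3 = c NAND d = 1 NAND 1 = 0
G4 = G3 NAND G2 = 0 NAND 1 = 1
G5 = G4 NAND G1 = 1 NAND 0 = 1
G6 = G2 NAND G3 = 1 NAND 0 = 1
G7 = G5 NAND G1 = 1 NAND 0 = 1

G5 = 1; G6 = 1; G7 = 1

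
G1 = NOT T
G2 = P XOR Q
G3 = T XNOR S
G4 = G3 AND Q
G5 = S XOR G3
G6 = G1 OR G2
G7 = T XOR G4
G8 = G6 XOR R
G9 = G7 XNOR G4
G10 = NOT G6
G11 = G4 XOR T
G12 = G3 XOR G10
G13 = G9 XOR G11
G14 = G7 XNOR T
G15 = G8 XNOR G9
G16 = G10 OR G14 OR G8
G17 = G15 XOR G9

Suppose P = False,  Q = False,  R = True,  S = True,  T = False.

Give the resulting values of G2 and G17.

G2 = False, G17 = True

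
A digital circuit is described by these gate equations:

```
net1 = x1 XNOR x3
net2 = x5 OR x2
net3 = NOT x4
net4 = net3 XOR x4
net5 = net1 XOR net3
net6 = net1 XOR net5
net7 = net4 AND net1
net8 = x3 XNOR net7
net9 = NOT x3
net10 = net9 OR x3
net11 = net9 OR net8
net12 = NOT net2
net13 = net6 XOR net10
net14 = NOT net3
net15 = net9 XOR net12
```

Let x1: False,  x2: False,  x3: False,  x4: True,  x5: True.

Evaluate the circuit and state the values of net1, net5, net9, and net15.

net1 = x1 XNOR x3 = False XNOR False = True
net2 = x5 OR x2 = True OR False = True
net3 = NOT x4 = NOT True = False
net5 = net1 XOR net3 = True XOR False = True
net9 = NOT x3 = NOT False = True
net12 = NOT net2 = NOT True = False
net15 = net9 XOR net12 = True XOR False = True

net1 = True; net5 = True; net9 = True; net15 = True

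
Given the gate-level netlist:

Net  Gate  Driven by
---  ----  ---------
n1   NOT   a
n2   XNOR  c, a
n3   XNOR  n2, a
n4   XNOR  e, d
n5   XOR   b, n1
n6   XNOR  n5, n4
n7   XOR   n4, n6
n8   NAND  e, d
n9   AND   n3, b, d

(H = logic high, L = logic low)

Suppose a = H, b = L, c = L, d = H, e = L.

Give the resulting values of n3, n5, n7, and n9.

n1 = NOT a = NOT H = L
n2 = c XNOR a = L XNOR H = L
n3 = n2 XNOR a = L XNOR H = L
n4 = e XNOR d = L XNOR H = L
n5 = b XOR n1 = L XOR L = L
n6 = n5 XNOR n4 = L XNOR L = H
n7 = n4 XOR n6 = L XOR H = H
n9 = n3 AND b AND d = L AND L AND H = L

n3 = L, n5 = L, n7 = H, n9 = L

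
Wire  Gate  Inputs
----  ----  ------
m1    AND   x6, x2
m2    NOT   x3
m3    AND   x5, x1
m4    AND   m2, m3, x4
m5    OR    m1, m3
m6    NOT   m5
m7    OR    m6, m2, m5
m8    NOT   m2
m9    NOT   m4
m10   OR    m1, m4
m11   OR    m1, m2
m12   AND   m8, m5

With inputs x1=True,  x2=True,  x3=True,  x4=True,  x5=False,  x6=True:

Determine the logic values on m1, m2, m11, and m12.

m1 = x6 AND x2 = True AND True = True
m2 = NOT x3 = NOT True = False
m3 = x5 AND x1 = False AND True = False
m5 = m1 OR m3 = True OR False = True
m8 = NOT m2 = NOT False = True
m11 = m1 OR m2 = True OR False = True
m12 = m8 AND m5 = True AND True = True

m1 = True  m2 = False  m11 = True  m12 = True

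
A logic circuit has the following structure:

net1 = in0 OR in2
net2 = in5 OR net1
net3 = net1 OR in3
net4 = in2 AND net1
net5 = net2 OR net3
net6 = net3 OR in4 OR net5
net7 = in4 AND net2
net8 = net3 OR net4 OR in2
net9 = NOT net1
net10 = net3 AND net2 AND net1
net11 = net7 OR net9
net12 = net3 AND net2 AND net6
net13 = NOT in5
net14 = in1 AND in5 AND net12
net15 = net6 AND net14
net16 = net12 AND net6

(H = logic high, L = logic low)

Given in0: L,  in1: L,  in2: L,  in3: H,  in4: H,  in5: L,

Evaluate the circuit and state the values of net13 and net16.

net13 = H, net16 = L

net1 = in0 OR in2 = L OR L = L
net2 = in5 OR net1 = L OR L = L
net3 = net1 OR in3 = L OR H = H
net5 = net2 OR net3 = L OR H = H
net6 = net3 OR in4 OR net5 = H OR H OR H = H
net12 = net3 AND net2 AND net6 = H AND L AND H = L
net13 = NOT in5 = NOT L = H
net16 = net12 AND net6 = L AND H = L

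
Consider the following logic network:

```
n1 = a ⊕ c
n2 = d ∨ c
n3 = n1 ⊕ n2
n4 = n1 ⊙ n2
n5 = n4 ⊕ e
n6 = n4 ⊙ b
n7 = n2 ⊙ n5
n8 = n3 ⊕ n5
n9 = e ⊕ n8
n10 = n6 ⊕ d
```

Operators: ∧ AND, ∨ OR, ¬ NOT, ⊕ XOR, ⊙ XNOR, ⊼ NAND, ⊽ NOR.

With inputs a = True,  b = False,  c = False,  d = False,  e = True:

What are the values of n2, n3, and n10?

n1 = a XOR c = True XOR False = True
n2 = d OR c = False OR False = False
n3 = n1 XOR n2 = True XOR False = True
n4 = n1 XNOR n2 = True XNOR False = False
n6 = n4 XNOR b = False XNOR False = True
n10 = n6 XOR d = True XOR False = True

n2 = False, n3 = True, n10 = True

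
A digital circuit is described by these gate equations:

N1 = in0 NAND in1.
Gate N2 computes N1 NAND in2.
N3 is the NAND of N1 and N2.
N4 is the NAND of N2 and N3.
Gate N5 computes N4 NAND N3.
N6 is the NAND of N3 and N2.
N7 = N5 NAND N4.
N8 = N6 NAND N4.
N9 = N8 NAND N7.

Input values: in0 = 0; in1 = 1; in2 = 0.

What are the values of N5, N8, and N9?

N1 = in0 NAND in1 = 0 NAND 1 = 1
N2 = N1 NAND in2 = 1 NAND 0 = 1
N3 = N1 NAND N2 = 1 NAND 1 = 0
N4 = N2 NAND N3 = 1 NAND 0 = 1
N5 = N4 NAND N3 = 1 NAND 0 = 1
N6 = N3 NAND N2 = 0 NAND 1 = 1
N7 = N5 NAND N4 = 1 NAND 1 = 0
N8 = N6 NAND N4 = 1 NAND 1 = 0
N9 = N8 NAND N7 = 0 NAND 0 = 1

N5 = 1, N8 = 0, N9 = 1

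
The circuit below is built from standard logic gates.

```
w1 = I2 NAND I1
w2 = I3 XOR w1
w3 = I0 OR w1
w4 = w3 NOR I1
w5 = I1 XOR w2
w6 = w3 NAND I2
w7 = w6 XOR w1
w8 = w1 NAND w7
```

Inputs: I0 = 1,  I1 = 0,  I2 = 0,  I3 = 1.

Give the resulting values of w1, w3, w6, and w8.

w1 = I2 NAND I1 = 0 NAND 0 = 1
w3 = I0 OR w1 = 1 OR 1 = 1
w6 = w3 NAND I2 = 1 NAND 0 = 1
w7 = w6 XOR w1 = 1 XOR 1 = 0
w8 = w1 NAND w7 = 1 NAND 0 = 1

w1 = 1  w3 = 1  w6 = 1  w8 = 1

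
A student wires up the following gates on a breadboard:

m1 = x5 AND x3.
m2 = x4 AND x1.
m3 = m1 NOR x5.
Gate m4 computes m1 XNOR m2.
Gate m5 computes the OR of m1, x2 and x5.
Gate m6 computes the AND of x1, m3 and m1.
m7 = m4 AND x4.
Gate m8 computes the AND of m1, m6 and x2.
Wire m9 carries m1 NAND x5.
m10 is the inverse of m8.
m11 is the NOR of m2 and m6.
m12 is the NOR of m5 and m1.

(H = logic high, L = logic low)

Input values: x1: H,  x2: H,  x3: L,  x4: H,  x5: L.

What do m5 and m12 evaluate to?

m1 = x5 AND x3 = L AND L = L
m5 = m1 OR x2 OR x5 = L OR H OR L = H
m12 = m5 NOR m1 = H NOR L = L

m5 = H, m12 = L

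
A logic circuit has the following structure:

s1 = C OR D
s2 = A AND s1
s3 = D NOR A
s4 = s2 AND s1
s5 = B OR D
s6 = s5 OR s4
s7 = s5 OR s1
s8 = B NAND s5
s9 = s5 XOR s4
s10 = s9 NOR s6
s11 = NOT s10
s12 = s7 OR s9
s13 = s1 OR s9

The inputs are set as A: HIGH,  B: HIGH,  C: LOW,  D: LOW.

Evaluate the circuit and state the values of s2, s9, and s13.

s1 = C OR D = LOW OR LOW = LOW
s2 = A AND s1 = HIGH AND LOW = LOW
s4 = s2 AND s1 = LOW AND LOW = LOW
s5 = B OR D = HIGH OR LOW = HIGH
s9 = s5 XOR s4 = HIGH XOR LOW = HIGH
s13 = s1 OR s9 = LOW OR HIGH = HIGH

s2 = LOW  s9 = HIGH  s13 = HIGH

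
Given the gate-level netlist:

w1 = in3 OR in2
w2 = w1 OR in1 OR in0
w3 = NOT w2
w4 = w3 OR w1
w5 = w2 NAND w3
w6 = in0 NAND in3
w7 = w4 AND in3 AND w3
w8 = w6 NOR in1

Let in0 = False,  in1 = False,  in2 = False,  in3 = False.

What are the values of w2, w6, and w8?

w2 = False  w6 = True  w8 = False

w1 = in3 OR in2 = False OR False = False
w2 = w1 OR in1 OR in0 = False OR False OR False = False
w6 = in0 NAND in3 = False NAND False = True
w8 = w6 NOR in1 = True NOR False = False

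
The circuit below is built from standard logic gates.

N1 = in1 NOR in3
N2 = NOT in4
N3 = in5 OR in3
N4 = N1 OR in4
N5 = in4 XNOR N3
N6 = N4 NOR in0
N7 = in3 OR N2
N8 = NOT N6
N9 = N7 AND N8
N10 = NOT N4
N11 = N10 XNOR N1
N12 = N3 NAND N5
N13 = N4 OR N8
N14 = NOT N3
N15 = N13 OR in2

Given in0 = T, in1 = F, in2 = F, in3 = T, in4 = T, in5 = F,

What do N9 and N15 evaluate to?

N9 = T  N15 = T

N1 = in1 NOR in3 = F NOR T = F
N2 = NOT in4 = NOT T = F
N4 = N1 OR in4 = F OR T = T
N6 = N4 NOR in0 = T NOR T = F
N7 = in3 OR N2 = T OR F = T
N8 = NOT N6 = NOT F = T
N9 = N7 AND N8 = T AND T = T
N13 = N4 OR N8 = T OR T = T
N15 = N13 OR in2 = T OR F = T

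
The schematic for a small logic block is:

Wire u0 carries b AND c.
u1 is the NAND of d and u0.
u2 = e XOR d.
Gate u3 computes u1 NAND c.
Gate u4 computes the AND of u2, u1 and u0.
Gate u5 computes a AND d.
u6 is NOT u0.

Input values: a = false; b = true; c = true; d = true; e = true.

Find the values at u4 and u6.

u4 = false, u6 = false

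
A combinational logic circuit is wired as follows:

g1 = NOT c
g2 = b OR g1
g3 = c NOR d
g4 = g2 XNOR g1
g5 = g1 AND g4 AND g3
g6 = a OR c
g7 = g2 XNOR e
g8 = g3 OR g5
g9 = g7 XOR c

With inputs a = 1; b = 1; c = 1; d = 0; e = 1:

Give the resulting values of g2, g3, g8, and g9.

g2 = 1  g3 = 0  g8 = 0  g9 = 0

g1 = NOT c = NOT 1 = 0
g2 = b OR g1 = 1 OR 0 = 1
g3 = c NOR d = 1 NOR 0 = 0
g4 = g2 XNOR g1 = 1 XNOR 0 = 0
g5 = g1 AND g4 AND g3 = 0 AND 0 AND 0 = 0
g7 = g2 XNOR e = 1 XNOR 1 = 1
g8 = g3 OR g5 = 0 OR 0 = 0
g9 = g7 XOR c = 1 XOR 1 = 0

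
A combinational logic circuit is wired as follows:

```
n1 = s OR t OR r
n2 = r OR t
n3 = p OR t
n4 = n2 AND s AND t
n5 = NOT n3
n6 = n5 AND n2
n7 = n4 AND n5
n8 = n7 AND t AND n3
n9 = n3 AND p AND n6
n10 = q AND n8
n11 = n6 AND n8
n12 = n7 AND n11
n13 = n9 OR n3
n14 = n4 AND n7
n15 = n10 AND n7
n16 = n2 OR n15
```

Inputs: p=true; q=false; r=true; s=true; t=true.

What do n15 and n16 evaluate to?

n2 = r OR t = true OR true = true
n3 = p OR t = true OR true = true
n4 = n2 AND s AND t = true AND true AND true = true
n5 = NOT n3 = NOT true = false
n7 = n4 AND n5 = true AND false = false
n8 = n7 AND t AND n3 = false AND true AND true = false
n10 = q AND n8 = false AND false = false
n15 = n10 AND n7 = false AND false = false
n16 = n2 OR n15 = true OR false = true

n15 = false; n16 = true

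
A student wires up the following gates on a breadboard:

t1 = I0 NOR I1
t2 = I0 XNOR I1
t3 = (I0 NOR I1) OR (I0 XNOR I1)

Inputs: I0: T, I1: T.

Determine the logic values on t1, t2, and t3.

t1 = T NOR T = F
t2 = T XNOR T = T
t3 = (T NOR T) OR (T XNOR T) = T

t1 = F, t2 = T, t3 = T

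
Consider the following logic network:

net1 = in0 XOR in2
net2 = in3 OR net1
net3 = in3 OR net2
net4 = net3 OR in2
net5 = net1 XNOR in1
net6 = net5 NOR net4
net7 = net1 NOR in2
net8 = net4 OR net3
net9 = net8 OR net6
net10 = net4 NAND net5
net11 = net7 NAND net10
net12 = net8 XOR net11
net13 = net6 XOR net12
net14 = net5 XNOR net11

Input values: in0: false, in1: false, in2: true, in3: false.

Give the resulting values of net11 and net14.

net1 = in0 XOR in2 = false XOR true = true
net2 = in3 OR net1 = false OR true = true
net3 = in3 OR net2 = false OR true = true
net4 = net3 OR in2 = true OR true = true
net5 = net1 XNOR in1 = true XNOR false = false
net7 = net1 NOR in2 = true NOR true = false
net10 = net4 NAND net5 = true NAND false = true
net11 = net7 NAND net10 = false NAND true = true
net14 = net5 XNOR net11 = false XNOR true = false

net11 = true; net14 = false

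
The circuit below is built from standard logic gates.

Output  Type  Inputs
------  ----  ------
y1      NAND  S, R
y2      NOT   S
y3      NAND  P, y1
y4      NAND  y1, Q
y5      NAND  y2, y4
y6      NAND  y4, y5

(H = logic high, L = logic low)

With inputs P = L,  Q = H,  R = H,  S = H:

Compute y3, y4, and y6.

y1 = S NAND R = H NAND H = L
y2 = NOT S = NOT H = L
y3 = P NAND y1 = L NAND L = H
y4 = y1 NAND Q = L NAND H = H
y5 = y2 NAND y4 = L NAND H = H
y6 = y4 NAND y5 = H NAND H = L

y3 = H, y4 = H, y6 = L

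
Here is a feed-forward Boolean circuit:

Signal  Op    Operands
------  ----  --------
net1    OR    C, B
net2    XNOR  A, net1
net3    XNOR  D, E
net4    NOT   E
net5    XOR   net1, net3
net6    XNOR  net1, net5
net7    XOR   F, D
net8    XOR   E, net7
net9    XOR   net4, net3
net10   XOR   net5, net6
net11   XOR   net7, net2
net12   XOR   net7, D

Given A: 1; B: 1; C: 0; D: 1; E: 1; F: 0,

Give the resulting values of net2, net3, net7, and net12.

net2 = 1, net3 = 1, net7 = 1, net12 = 0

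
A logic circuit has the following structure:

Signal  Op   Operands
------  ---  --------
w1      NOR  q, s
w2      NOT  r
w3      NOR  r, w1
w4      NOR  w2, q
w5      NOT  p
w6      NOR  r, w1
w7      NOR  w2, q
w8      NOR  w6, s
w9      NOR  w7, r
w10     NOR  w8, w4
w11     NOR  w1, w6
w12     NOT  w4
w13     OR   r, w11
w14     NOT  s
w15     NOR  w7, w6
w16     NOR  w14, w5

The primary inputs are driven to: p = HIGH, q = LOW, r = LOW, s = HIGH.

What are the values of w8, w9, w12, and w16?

w1 = q NOR s = LOW NOR HIGH = LOW
w2 = NOT r = NOT LOW = HIGH
w4 = w2 NOR q = HIGH NOR LOW = LOW
w5 = NOT p = NOT HIGH = LOW
w6 = r NOR w1 = LOW NOR LOW = HIGH
w7 = w2 NOR q = HIGH NOR LOW = LOW
w8 = w6 NOR s = HIGH NOR HIGH = LOW
w9 = w7 NOR r = LOW NOR LOW = HIGH
w12 = NOT w4 = NOT LOW = HIGH
w14 = NOT s = NOT HIGH = LOW
w16 = w14 NOR w5 = LOW NOR LOW = HIGH

w8 = LOW, w9 = HIGH, w12 = HIGH, w16 = HIGH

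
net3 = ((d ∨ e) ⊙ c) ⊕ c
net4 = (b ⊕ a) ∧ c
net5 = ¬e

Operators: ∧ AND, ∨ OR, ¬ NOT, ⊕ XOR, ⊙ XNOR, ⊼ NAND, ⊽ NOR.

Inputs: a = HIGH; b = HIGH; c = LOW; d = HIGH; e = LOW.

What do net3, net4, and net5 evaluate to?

net3 = ((HIGH ∨ LOW) ⊙ LOW) ⊕ LOW = LOW
net4 = (HIGH ⊕ HIGH) ∧ LOW = LOW
net5 = ¬LOW = HIGH

net3 = LOW, net4 = LOW, net5 = HIGH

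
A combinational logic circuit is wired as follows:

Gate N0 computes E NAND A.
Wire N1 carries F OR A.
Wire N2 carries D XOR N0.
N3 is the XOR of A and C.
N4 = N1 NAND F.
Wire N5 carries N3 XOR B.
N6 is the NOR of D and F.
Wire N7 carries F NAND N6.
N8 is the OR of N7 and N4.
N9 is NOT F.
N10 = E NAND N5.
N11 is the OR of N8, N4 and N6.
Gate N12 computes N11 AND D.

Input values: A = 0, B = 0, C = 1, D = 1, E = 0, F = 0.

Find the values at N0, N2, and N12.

N0 = 1, N2 = 0, N12 = 1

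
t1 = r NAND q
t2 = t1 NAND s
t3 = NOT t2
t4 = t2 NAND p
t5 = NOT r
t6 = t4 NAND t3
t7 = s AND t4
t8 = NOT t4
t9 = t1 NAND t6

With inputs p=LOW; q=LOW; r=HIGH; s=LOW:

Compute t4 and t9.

t4 = HIGH; t9 = LOW

t1 = r NAND q = HIGH NAND LOW = HIGH
t2 = t1 NAND s = HIGH NAND LOW = HIGH
t3 = NOT t2 = NOT HIGH = LOW
t4 = t2 NAND p = HIGH NAND LOW = HIGH
t6 = t4 NAND t3 = HIGH NAND LOW = HIGH
t9 = t1 NAND t6 = HIGH NAND HIGH = LOW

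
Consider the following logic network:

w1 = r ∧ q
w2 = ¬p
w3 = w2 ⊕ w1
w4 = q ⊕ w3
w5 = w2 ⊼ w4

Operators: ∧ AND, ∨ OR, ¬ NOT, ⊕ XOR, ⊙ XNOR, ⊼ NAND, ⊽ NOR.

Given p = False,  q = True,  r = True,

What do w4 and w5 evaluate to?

w1 = r AND q = True AND True = True
w2 = NOT p = NOT False = True
w3 = w2 XOR w1 = True XOR True = False
w4 = q XOR w3 = True XOR False = True
w5 = w2 NAND w4 = True NAND True = False

w4 = True, w5 = False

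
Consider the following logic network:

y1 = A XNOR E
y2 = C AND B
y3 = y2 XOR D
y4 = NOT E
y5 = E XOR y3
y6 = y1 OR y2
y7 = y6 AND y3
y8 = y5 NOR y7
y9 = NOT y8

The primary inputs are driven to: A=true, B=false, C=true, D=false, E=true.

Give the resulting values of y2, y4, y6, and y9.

y2 = false, y4 = false, y6 = true, y9 = true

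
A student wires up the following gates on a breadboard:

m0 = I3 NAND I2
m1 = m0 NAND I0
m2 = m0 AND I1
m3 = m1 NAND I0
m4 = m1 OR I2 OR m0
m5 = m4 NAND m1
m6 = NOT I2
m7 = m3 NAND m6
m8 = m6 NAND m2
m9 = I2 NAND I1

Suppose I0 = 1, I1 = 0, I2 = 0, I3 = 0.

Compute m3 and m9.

m3 = 1; m9 = 1

m0 = I3 NAND I2 = 0 NAND 0 = 1
m1 = m0 NAND I0 = 1 NAND 1 = 0
m3 = m1 NAND I0 = 0 NAND 1 = 1
m9 = I2 NAND I1 = 0 NAND 0 = 1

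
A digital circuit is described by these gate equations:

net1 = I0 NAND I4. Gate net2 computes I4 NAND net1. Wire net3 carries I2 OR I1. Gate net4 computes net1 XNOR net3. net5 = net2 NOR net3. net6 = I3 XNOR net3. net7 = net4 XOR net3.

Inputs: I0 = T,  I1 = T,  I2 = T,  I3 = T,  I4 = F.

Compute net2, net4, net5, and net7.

net1 = I0 NAND I4 = T NAND F = T
net2 = I4 NAND net1 = F NAND T = T
net3 = I2 OR I1 = T OR T = T
net4 = net1 XNOR net3 = T XNOR T = T
net5 = net2 NOR net3 = T NOR T = F
net7 = net4 XOR net3 = T XOR T = F

net2 = T  net4 = T  net5 = F  net7 = F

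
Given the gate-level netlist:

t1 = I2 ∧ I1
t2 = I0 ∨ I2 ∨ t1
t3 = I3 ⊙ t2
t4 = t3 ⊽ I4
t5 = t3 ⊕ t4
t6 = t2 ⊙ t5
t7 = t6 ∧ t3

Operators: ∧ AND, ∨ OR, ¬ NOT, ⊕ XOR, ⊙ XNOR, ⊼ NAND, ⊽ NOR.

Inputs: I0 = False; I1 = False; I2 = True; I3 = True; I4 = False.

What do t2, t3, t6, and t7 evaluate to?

t1 = I2 AND I1 = True AND False = False
t2 = I0 OR I2 OR t1 = False OR True OR False = True
t3 = I3 XNOR t2 = True XNOR True = True
t4 = t3 NOR I4 = True NOR False = False
t5 = t3 XOR t4 = True XOR False = True
t6 = t2 XNOR t5 = True XNOR True = True
t7 = t6 AND t3 = True AND True = True

t2 = True; t3 = True; t6 = True; t7 = True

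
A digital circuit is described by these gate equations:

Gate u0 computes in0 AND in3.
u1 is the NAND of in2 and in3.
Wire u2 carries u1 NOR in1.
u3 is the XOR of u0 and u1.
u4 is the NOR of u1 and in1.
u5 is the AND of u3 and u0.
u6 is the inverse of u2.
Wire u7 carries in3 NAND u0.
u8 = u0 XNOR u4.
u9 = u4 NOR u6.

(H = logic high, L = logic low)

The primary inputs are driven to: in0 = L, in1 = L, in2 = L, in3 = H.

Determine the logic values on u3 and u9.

u0 = in0 AND in3 = L AND H = L
u1 = in2 NAND in3 = L NAND H = H
u2 = u1 NOR in1 = H NOR L = L
u3 = u0 XOR u1 = L XOR H = H
u4 = u1 NOR in1 = H NOR L = L
u6 = NOT u2 = NOT L = H
u9 = u4 NOR u6 = L NOR H = L

u3 = H, u9 = L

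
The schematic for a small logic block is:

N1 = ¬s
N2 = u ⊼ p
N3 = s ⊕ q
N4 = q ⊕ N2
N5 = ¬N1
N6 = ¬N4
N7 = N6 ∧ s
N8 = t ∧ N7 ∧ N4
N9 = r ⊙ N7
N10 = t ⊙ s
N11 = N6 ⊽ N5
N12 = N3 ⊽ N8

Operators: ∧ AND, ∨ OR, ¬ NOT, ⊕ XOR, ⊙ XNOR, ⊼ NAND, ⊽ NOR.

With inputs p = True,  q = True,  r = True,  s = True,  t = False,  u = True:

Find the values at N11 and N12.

N11 = False; N12 = True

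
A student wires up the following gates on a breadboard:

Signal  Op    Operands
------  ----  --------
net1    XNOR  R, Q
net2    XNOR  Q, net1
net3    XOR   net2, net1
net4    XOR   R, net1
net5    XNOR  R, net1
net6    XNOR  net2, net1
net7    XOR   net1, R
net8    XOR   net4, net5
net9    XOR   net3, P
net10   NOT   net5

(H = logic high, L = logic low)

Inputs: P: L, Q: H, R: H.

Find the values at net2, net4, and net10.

net1 = R XNOR Q = H XNOR H = H
net2 = Q XNOR net1 = H XNOR H = H
net4 = R XOR net1 = H XOR H = L
net5 = R XNOR net1 = H XNOR H = H
net10 = NOT net5 = NOT H = L

net2 = H  net4 = L  net10 = L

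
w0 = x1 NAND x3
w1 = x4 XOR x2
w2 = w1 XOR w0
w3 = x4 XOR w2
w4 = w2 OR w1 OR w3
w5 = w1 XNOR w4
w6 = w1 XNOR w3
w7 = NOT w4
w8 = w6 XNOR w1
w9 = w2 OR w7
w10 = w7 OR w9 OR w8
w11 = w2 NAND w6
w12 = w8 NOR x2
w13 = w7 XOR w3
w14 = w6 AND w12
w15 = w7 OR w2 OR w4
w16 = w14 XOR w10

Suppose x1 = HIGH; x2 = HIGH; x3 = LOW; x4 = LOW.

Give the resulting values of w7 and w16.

w0 = x1 NAND x3 = HIGH NAND LOW = HIGH
w1 = x4 XOR x2 = LOW XOR HIGH = HIGH
w2 = w1 XOR w0 = HIGH XOR HIGH = LOW
w3 = x4 XOR w2 = LOW XOR LOW = LOW
w4 = w2 OR w1 OR w3 = LOW OR HIGH OR LOW = HIGH
w6 = w1 XNOR w3 = HIGH XNOR LOW = LOW
w7 = NOT w4 = NOT HIGH = LOW
w8 = w6 XNOR w1 = LOW XNOR HIGH = LOW
w9 = w2 OR w7 = LOW OR LOW = LOW
w10 = w7 OR w9 OR w8 = LOW OR LOW OR LOW = LOW
w12 = w8 NOR x2 = LOW NOR HIGH = LOW
w14 = w6 AND w12 = LOW AND LOW = LOW
w16 = w14 XOR w10 = LOW XOR LOW = LOW

w7 = LOW; w16 = LOW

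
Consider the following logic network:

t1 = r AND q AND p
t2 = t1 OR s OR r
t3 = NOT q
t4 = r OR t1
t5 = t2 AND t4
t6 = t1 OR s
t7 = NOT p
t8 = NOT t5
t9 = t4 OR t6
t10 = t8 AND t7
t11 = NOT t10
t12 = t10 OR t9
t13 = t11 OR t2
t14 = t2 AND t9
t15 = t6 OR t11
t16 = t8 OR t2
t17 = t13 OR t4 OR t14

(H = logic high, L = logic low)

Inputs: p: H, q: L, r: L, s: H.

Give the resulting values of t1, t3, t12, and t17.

t1 = r AND q AND p = L AND L AND H = L
t2 = t1 OR s OR r = L OR H OR L = H
t3 = NOT q = NOT L = H
t4 = r OR t1 = L OR L = L
t5 = t2 AND t4 = H AND L = L
t6 = t1 OR s = L OR H = H
t7 = NOT p = NOT H = L
t8 = NOT t5 = NOT L = H
t9 = t4 OR t6 = L OR H = H
t10 = t8 AND t7 = H AND L = L
t11 = NOT t10 = NOT L = H
t12 = t10 OR t9 = L OR H = H
t13 = t11 OR t2 = H OR H = H
t14 = t2 AND t9 = H AND H = H
t17 = t13 OR t4 OR t14 = H OR L OR H = H

t1 = L, t3 = H, t12 = H, t17 = H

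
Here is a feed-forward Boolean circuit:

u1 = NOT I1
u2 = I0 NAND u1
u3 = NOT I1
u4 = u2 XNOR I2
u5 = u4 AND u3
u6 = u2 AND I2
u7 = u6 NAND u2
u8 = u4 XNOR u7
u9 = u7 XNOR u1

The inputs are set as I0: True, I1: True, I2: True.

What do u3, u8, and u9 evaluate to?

u3 = False; u8 = False; u9 = True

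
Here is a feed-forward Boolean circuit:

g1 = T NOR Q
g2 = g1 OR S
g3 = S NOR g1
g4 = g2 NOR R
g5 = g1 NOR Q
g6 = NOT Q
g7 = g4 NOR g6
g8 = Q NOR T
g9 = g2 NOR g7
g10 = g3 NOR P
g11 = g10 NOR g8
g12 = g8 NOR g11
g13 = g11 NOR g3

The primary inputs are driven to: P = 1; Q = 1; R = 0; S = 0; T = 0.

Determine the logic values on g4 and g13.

g1 = T NOR Q = 0 NOR 1 = 0
g2 = g1 OR S = 0 OR 0 = 0
g3 = S NOR g1 = 0 NOR 0 = 1
g4 = g2 NOR R = 0 NOR 0 = 1
g8 = Q NOR T = 1 NOR 0 = 0
g10 = g3 NOR P = 1 NOR 1 = 0
g11 = g10 NOR g8 = 0 NOR 0 = 1
g13 = g11 NOR g3 = 1 NOR 1 = 0

g4 = 1, g13 = 0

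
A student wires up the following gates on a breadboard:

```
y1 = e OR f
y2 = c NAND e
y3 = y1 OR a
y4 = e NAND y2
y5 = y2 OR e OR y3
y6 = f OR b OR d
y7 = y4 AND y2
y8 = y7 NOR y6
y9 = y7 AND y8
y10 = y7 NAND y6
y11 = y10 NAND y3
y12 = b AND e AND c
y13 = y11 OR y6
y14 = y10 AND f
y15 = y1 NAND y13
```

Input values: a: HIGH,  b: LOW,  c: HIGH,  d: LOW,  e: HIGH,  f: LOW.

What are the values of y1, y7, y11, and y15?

y1 = e OR f = HIGH OR LOW = HIGH
y2 = c NAND e = HIGH NAND HIGH = LOW
y3 = y1 OR a = HIGH OR HIGH = HIGH
y4 = e NAND y2 = HIGH NAND LOW = HIGH
y6 = f OR b OR d = LOW OR LOW OR LOW = LOW
y7 = y4 AND y2 = HIGH AND LOW = LOW
y10 = y7 NAND y6 = LOW NAND LOW = HIGH
y11 = y10 NAND y3 = HIGH NAND HIGH = LOW
y13 = y11 OR y6 = LOW OR LOW = LOW
y15 = y1 NAND y13 = HIGH NAND LOW = HIGH

y1 = HIGH  y7 = LOW  y11 = LOW  y15 = HIGH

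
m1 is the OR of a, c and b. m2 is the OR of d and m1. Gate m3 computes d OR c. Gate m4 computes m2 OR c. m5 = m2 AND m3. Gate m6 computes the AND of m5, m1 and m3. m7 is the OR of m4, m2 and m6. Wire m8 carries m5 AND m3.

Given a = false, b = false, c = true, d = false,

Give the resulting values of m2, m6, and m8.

m1 = a OR c OR b = false OR true OR false = true
m2 = d OR m1 = false OR true = true
m3 = d OR c = false OR true = true
m5 = m2 AND m3 = true AND true = true
m6 = m5 AND m1 AND m3 = true AND true AND true = true
m8 = m5 AND m3 = true AND true = true

m2 = true; m6 = true; m8 = true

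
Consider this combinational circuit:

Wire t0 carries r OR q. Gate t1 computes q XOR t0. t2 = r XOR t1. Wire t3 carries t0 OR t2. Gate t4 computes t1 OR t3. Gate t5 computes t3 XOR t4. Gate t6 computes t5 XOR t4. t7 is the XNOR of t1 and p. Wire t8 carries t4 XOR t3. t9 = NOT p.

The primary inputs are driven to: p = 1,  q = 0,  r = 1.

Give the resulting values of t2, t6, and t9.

t0 = r OR q = 1 OR 0 = 1
t1 = q XOR t0 = 0 XOR 1 = 1
t2 = r XOR t1 = 1 XOR 1 = 0
t3 = t0 OR t2 = 1 OR 0 = 1
t4 = t1 OR t3 = 1 OR 1 = 1
t5 = t3 XOR t4 = 1 XOR 1 = 0
t6 = t5 XOR t4 = 0 XOR 1 = 1
t9 = NOT p = NOT 1 = 0

t2 = 0  t6 = 1  t9 = 0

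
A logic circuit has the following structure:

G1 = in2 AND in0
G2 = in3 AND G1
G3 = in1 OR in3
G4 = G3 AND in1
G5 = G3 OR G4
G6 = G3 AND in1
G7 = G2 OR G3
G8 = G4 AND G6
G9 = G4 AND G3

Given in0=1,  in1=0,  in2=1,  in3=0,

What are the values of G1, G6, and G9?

G1 = 1  G6 = 0  G9 = 0

G1 = in2 AND in0 = 1 AND 1 = 1
G3 = in1 OR in3 = 0 OR 0 = 0
G4 = G3 AND in1 = 0 AND 0 = 0
G6 = G3 AND in1 = 0 AND 0 = 0
G9 = G4 AND G3 = 0 AND 0 = 0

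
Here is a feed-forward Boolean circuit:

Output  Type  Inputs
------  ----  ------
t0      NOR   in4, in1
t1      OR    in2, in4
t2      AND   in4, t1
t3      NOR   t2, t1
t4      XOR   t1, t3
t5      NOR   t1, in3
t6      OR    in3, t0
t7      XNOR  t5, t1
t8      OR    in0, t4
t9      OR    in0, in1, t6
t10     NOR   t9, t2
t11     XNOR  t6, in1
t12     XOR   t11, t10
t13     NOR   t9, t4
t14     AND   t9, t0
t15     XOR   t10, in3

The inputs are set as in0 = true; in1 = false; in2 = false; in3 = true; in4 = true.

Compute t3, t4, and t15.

t3 = false; t4 = true; t15 = true

t0 = in4 NOR in1 = true NOR false = false
t1 = in2 OR in4 = false OR true = true
t2 = in4 AND t1 = true AND true = true
t3 = t2 NOR t1 = true NOR true = false
t4 = t1 XOR t3 = true XOR false = true
t6 = in3 OR t0 = true OR false = true
t9 = in0 OR in1 OR t6 = true OR false OR true = true
t10 = t9 NOR t2 = true NOR true = false
t15 = t10 XOR in3 = false XOR true = true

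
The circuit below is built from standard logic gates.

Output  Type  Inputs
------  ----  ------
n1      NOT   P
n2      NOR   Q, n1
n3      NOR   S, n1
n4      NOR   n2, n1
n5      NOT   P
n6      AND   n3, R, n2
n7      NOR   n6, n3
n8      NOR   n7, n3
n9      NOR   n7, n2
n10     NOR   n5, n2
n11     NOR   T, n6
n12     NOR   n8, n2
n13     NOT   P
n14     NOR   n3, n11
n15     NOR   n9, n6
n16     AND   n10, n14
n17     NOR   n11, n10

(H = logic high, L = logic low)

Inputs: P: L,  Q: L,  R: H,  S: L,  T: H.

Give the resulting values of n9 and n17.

n9 = L, n17 = H

n1 = NOT P = NOT L = H
n2 = Q NOR n1 = L NOR H = L
n3 = S NOR n1 = L NOR H = L
n5 = NOT P = NOT L = H
n6 = n3 AND R AND n2 = L AND H AND L = L
n7 = n6 NOR n3 = L NOR L = H
n9 = n7 NOR n2 = H NOR L = L
n10 = n5 NOR n2 = H NOR L = L
n11 = T NOR n6 = H NOR L = L
n17 = n11 NOR n10 = L NOR L = H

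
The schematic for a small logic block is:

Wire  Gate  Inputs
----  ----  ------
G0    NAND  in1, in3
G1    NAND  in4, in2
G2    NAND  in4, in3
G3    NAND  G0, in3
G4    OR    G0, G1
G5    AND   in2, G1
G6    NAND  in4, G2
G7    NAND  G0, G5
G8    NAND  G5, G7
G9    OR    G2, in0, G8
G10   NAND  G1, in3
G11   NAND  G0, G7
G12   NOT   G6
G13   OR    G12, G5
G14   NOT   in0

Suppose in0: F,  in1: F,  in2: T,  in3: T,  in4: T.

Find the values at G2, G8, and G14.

G0 = in1 NAND in3 = F NAND T = T
G1 = in4 NAND in2 = T NAND T = F
G2 = in4 NAND in3 = T NAND T = F
G5 = in2 AND G1 = T AND F = F
G7 = G0 NAND G5 = T NAND F = T
G8 = G5 NAND G7 = F NAND T = T
G14 = NOT in0 = NOT F = T

G2 = F, G8 = T, G14 = T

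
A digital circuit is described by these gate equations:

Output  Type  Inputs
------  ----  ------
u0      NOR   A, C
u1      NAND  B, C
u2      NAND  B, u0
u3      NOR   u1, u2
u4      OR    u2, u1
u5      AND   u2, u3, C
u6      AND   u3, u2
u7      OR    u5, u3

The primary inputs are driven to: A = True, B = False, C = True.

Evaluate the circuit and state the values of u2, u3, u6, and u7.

u0 = A NOR C = True NOR True = False
u1 = B NAND C = False NAND True = True
u2 = B NAND u0 = False NAND False = True
u3 = u1 NOR u2 = True NOR True = False
u5 = u2 AND u3 AND C = True AND False AND True = False
u6 = u3 AND u2 = False AND True = False
u7 = u5 OR u3 = False OR False = False

u2 = True; u3 = False; u6 = False; u7 = False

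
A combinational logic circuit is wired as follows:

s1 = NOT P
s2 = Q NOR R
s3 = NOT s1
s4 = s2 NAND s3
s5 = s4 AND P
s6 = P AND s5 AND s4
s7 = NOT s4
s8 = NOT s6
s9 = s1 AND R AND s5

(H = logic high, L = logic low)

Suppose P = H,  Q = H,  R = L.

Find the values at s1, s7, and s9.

s1 = L  s7 = L  s9 = L

s1 = NOT P = NOT H = L
s2 = Q NOR R = H NOR L = L
s3 = NOT s1 = NOT L = H
s4 = s2 NAND s3 = L NAND H = H
s5 = s4 AND P = H AND H = H
s7 = NOT s4 = NOT H = L
s9 = s1 AND R AND s5 = L AND L AND H = L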